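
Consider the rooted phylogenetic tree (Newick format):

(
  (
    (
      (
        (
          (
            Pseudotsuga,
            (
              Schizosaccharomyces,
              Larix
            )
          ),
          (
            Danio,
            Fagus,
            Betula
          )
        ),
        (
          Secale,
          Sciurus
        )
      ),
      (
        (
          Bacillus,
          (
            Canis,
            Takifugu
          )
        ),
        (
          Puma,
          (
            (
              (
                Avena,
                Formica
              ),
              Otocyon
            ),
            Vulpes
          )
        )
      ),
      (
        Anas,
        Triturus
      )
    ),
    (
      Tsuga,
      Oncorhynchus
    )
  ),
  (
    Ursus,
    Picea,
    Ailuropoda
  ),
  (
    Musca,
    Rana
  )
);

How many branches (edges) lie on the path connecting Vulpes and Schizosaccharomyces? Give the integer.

9

The MRCA of Vulpes and Schizosaccharomyces is the node subtending ((((Pseudotsuga,(Schizosaccharomyces,Larix)),(Danio,Fagus,Betula)),(Secale,Sciurus)),((Bacillus,(Canis,Takifugu)),(Puma,(((Avena,Formica),Otocyon),Vulpes))),(Anas,Triturus)).
From Vulpes up to that node: 4 branches. From Schizosaccharomyces up to the same node: 5 branches. Total: 4 + 5 = 9.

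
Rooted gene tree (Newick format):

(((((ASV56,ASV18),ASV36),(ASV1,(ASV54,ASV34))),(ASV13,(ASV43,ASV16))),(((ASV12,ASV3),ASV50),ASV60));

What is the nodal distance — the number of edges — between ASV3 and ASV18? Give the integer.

9

The MRCA of ASV3 and ASV18 is the root of the tree.
From ASV3 up to that node: 4 branches. From ASV18 up to the same node: 5 branches. Total: 4 + 5 = 9.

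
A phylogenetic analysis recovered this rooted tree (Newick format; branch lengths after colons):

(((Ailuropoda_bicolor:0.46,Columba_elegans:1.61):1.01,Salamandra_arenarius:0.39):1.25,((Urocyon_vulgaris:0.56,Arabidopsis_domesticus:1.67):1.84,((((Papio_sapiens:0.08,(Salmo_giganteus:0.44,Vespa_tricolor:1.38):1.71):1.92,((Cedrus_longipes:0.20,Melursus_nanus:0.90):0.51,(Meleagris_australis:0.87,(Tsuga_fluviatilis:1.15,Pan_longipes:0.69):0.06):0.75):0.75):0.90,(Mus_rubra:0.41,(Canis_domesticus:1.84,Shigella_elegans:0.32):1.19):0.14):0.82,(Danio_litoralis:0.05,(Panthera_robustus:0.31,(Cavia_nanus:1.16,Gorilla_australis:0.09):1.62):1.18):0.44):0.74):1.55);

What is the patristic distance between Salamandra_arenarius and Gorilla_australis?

The path runs Salamandra_arenarius → … → MRCA → … → Gorilla_australis; the MRCA is the root of the tree.
Branch lengths along that path: 0.39 + 1.25 + 1.55 + 0.74 + 0.44 + 1.18 + 1.62 + 0.09 = 7.26.

7.26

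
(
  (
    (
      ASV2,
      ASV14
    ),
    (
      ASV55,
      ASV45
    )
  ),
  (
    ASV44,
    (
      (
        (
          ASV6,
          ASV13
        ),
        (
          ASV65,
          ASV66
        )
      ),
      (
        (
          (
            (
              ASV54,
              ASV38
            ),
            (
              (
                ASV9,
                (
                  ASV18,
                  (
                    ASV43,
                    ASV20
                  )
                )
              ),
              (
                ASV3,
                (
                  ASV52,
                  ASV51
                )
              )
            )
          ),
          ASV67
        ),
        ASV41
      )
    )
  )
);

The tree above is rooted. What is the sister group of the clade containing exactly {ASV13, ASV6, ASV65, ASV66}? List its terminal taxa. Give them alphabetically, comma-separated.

The clade containing exactly {ASV13, ASV6, ASV65, ASV66} attaches to the tree at the node subtending (((ASV6,ASV13),(ASV65,ASV66)),((((ASV54,ASV38),((ASV9,(ASV18,(ASV43,ASV20))),(ASV3,(ASV52,ASV51)))),ASV67),ASV41)).
The other lineage descending from that same node — the sister group — is ((((ASV54,ASV38),((ASV9,(ASV18,(ASV43,ASV20))),(ASV3,(ASV52,ASV51)))),ASV67),ASV41); its 11 tips in alphabetical order are the answer.

ASV18, ASV20, ASV3, ASV38, ASV41, ASV43, ASV51, ASV52, ASV54, ASV67, ASV9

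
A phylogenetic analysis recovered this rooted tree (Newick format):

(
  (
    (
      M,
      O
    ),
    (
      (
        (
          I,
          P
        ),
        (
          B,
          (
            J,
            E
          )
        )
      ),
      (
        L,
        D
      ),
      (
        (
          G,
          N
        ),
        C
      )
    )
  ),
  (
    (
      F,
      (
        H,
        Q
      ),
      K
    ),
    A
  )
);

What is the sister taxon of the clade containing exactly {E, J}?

B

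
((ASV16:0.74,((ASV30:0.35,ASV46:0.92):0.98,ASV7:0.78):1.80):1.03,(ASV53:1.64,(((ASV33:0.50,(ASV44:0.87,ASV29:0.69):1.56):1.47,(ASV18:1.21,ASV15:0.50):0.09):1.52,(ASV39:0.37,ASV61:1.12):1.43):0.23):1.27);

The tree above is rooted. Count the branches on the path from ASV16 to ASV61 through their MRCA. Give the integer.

The MRCA of ASV16 and ASV61 is the root of the tree.
From ASV16 up to that node: 2 branches. From ASV61 up to the same node: 4 branches. Total: 2 + 4 = 6.

6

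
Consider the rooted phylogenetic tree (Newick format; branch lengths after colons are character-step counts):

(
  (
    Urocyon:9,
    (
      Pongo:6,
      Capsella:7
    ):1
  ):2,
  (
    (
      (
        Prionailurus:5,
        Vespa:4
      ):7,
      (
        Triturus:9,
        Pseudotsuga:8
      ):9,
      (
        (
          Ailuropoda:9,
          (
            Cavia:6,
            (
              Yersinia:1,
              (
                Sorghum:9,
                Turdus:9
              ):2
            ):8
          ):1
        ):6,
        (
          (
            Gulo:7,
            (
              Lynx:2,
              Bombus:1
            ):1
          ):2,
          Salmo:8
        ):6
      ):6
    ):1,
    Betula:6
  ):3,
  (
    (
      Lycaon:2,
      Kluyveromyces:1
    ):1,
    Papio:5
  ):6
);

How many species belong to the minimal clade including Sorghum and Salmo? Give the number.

9

The MRCA of Sorghum and Salmo is the node subtending ((Ailuropoda,(Cavia,(Yersinia,(Sorghum,Turdus)))),((Gulo,(Lynx,Bombus)),Salmo)).
That clade contains 9 terminal taxa: Ailuropoda, Bombus, Cavia, Gulo, Lynx, Salmo, Sorghum, Turdus, Yersinia.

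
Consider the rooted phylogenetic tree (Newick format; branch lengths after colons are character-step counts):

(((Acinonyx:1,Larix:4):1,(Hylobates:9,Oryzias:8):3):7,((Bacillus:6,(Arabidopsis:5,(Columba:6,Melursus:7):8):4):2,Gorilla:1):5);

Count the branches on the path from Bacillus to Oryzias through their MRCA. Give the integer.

6

The MRCA of Bacillus and Oryzias is the root of the tree.
From Bacillus up to that node: 3 branches. From Oryzias up to the same node: 3 branches. Total: 3 + 3 = 6.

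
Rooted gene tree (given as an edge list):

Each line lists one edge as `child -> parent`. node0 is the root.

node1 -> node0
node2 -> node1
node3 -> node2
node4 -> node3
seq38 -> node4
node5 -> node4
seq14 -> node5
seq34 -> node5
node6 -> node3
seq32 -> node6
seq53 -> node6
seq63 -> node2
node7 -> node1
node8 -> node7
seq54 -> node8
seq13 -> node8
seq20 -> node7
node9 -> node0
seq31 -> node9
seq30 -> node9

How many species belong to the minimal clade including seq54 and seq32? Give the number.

The MRCA of seq54 and seq32 is the node subtending ((((seq38,(seq14,seq34)),(seq32,seq53)),seq63),((seq54,seq13),seq20)).
That clade contains 9 terminal taxa: seq13, seq14, seq20, seq32, seq34, seq38, seq53, seq54, seq63.

9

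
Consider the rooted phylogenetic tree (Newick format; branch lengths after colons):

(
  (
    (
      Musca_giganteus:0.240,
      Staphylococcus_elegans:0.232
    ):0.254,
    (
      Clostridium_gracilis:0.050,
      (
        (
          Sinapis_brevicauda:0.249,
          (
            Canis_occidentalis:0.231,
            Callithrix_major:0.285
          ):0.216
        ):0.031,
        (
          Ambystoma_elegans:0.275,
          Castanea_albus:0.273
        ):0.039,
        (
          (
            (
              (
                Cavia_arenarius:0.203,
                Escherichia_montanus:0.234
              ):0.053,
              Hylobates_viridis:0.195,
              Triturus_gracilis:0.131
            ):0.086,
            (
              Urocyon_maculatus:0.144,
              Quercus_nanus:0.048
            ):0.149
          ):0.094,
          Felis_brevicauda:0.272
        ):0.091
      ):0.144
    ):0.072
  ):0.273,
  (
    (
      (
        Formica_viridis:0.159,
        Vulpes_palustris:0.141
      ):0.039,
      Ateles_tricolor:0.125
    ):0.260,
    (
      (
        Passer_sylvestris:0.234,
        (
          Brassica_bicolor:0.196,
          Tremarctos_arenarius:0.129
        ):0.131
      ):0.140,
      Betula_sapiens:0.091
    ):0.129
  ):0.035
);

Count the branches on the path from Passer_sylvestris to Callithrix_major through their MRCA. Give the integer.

10

The MRCA of Passer_sylvestris and Callithrix_major is the root of the tree.
From Passer_sylvestris up to that node: 4 branches. From Callithrix_major up to the same node: 6 branches. Total: 4 + 6 = 10.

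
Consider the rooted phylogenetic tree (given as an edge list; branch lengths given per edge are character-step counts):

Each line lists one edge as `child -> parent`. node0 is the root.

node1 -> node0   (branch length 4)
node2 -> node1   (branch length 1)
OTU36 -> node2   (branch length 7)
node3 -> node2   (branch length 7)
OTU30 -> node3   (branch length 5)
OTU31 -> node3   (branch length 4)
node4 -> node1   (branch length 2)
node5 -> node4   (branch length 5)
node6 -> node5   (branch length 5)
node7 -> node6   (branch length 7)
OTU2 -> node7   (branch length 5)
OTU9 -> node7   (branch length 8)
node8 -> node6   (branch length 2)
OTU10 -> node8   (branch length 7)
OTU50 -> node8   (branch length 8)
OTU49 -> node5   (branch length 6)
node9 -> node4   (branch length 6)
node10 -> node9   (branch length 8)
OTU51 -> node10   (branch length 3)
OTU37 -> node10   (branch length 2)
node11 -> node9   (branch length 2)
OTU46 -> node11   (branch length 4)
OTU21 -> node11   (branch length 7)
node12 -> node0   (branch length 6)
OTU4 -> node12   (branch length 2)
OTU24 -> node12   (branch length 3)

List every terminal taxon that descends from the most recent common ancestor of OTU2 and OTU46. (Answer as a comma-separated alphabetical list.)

Tracing OTU2: it sits inside (OTU2,OTU9).
Tracing OTU46: it sits inside (OTU46,OTU21).
The smallest clade enclosing both is ((((OTU2,OTU9),(OTU10,OTU50)),OTU49),((OTU51,OTU37),(OTU46,OTU21))); the answer is its 9 terminal taxa in alphabetical order.

OTU10, OTU2, OTU21, OTU37, OTU46, OTU49, OTU50, OTU51, OTU9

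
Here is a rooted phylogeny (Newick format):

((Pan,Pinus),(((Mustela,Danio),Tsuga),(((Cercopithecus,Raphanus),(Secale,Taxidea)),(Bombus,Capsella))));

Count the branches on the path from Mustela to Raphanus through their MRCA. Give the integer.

7

The MRCA of Mustela and Raphanus is the node subtending (((Mustela,Danio),Tsuga),(((Cercopithecus,Raphanus),(Secale,Taxidea)),(Bombus,Capsella))).
From Mustela up to that node: 3 branches. From Raphanus up to the same node: 4 branches. Total: 3 + 4 = 7.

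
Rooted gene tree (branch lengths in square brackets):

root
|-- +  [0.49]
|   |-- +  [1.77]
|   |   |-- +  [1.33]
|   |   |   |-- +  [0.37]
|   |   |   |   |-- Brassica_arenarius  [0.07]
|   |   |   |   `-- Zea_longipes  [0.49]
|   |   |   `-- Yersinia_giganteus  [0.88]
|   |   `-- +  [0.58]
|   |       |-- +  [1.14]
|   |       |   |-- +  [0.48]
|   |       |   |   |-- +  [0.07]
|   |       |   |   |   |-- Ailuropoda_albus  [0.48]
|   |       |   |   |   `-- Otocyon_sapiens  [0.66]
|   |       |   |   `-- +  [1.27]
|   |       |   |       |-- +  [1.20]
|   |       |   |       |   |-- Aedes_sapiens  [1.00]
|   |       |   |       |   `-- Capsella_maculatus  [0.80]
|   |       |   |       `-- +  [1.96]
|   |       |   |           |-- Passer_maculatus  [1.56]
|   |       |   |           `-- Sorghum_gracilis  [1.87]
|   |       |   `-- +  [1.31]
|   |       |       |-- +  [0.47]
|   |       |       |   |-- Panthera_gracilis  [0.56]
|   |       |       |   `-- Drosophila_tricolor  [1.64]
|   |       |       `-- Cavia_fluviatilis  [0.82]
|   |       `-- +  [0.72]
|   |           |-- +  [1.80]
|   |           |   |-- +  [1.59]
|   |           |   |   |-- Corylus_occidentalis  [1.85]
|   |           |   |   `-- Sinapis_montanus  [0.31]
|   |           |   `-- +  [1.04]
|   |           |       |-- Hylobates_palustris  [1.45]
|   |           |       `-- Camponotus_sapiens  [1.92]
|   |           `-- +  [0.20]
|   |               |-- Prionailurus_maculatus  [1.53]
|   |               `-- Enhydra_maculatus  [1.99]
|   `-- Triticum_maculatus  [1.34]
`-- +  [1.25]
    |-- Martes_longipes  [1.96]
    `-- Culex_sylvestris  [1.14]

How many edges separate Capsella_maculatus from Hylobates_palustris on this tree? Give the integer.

The MRCA of Capsella_maculatus and Hylobates_palustris is the node subtending ((((Ailuropoda_albus,Otocyon_sapiens),((Aedes_sapiens,Capsella_maculatus),(Passer_maculatus,Sorghum_gracilis))),((Panthera_gracilis,Drosophila_tricolor),Cavia_fluviatilis)),(((Corylus_occidentalis,Sinapis_montanus),(Hylobates_palustris,Camponotus_sapiens)),(Prionailurus_maculatus,Enhydra_maculatus))).
From Capsella_maculatus up to that node: 5 branches. From Hylobates_palustris up to the same node: 4 branches. Total: 5 + 4 = 9.

9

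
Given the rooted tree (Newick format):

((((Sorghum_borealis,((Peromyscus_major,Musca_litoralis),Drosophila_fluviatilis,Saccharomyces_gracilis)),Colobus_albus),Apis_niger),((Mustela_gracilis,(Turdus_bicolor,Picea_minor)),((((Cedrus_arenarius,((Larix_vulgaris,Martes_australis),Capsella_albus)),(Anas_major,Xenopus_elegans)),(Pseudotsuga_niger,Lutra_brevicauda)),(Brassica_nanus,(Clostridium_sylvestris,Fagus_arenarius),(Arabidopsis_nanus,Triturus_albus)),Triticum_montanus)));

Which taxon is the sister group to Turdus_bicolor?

Turdus_bicolor attaches to the tree at the node subtending (Turdus_bicolor,Picea_minor).
The other lineage descending from that same node — the sister group — is the single tip Picea_minor.

Picea_minor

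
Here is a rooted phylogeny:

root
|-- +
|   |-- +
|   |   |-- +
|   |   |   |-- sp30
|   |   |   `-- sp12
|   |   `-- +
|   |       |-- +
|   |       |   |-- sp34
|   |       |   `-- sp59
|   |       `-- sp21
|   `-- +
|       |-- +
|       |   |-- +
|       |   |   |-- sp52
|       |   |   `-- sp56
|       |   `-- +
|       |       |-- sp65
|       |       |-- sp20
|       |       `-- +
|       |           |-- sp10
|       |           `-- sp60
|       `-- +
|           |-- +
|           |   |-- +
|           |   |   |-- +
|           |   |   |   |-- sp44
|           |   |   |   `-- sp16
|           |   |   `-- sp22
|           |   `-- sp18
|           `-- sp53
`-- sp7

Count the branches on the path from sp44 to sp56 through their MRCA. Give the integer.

8

The MRCA of sp44 and sp56 is the node subtending (((sp52,sp56),(sp65,sp20,(sp10,sp60))),((((sp44,sp16),sp22),sp18),sp53)).
From sp44 up to that node: 5 branches. From sp56 up to the same node: 3 branches. Total: 5 + 3 = 8.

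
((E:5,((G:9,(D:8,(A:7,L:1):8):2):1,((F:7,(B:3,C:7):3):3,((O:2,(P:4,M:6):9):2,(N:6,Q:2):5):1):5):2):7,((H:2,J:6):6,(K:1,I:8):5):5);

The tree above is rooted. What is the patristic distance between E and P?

28

The path runs E → … → MRCA → … → P; the MRCA is the node subtending (E,((G,(D,(A,L))),((F,(B,C)),((O,(P,M)),(N,Q))))).
Branch lengths along that path: 5 + 2 + 5 + 1 + 2 + 9 + 4 = 28.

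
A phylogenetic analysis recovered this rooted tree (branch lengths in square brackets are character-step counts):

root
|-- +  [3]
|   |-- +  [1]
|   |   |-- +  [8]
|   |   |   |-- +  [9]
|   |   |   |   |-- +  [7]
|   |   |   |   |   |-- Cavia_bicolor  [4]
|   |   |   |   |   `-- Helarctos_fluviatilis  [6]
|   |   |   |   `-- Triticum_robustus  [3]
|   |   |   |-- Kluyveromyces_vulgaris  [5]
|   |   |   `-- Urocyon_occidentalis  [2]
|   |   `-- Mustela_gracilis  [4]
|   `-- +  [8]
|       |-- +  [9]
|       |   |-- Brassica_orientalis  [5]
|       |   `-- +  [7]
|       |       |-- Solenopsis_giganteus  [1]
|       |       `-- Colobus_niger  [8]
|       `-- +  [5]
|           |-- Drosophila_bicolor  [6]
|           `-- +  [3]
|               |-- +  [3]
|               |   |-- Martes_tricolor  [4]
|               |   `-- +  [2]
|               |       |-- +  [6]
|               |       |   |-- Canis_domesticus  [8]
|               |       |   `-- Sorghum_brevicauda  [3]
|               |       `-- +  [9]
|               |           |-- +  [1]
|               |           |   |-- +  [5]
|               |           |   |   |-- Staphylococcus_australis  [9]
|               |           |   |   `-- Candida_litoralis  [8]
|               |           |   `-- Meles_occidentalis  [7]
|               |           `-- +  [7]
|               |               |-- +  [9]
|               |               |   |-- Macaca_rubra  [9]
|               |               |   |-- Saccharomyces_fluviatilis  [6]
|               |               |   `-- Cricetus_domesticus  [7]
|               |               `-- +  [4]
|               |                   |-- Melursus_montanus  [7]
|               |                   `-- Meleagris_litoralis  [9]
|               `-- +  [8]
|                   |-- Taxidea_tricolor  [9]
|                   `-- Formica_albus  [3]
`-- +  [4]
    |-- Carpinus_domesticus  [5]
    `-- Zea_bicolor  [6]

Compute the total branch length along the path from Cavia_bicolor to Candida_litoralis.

73

The path runs Cavia_bicolor → … → MRCA → … → Candida_litoralis; the MRCA is the node subtending (((((Cavia_bicolor,Helarctos_fluviatilis),Triticum_robustus),Kluyveromyces_vulgaris,Urocyon_occidentalis),Mustela_gracilis),((Brassica_orientalis,(Solenopsis_giganteus,Colobus_niger)),(Drosophila_bicolor,((Martes_tricolor,((Canis_domesticus,Sorghum_brevicauda),(((Staphylococcus_australis,Candida_litoralis),Meles_occidentalis),((Macaca_rubra,Saccharomyces_fluviatilis,Cricetus_domesticus),(Melursus_montanus,Meleagris_litoralis))))),(Taxidea_tricolor,Formica_albus))))).
Branch lengths along that path: 4 + 7 + 9 + 8 + 1 + 8 + 5 + 3 + 3 + 2 + 9 + 1 + 5 + 8 = 73.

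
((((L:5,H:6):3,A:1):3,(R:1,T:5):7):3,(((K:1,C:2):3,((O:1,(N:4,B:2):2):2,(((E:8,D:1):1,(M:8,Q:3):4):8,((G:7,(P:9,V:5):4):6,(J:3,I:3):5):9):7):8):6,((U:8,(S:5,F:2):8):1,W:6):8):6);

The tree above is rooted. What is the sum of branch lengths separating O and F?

The path runs O → … → MRCA → … → F; the MRCA is the node subtending (((K,C),((O,(N,B)),(((E,D),(M,Q)),((G,(P,V)),(J,I))))),((U,(S,F)),W)).
Branch lengths along that path: 1 + 2 + 8 + 6 + 8 + 1 + 8 + 2 = 36.

36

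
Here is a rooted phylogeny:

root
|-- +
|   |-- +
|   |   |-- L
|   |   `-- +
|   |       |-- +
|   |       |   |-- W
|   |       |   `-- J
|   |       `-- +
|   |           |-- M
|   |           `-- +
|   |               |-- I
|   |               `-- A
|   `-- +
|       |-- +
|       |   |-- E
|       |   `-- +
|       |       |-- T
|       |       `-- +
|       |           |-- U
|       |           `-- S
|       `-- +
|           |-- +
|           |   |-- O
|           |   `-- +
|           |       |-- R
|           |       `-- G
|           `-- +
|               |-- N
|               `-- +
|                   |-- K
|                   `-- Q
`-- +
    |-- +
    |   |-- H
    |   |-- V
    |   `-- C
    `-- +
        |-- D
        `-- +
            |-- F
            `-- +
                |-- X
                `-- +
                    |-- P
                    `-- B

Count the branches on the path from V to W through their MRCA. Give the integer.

8

The MRCA of V and W is the root of the tree.
From V up to that node: 3 branches. From W up to the same node: 5 branches. Total: 3 + 5 = 8.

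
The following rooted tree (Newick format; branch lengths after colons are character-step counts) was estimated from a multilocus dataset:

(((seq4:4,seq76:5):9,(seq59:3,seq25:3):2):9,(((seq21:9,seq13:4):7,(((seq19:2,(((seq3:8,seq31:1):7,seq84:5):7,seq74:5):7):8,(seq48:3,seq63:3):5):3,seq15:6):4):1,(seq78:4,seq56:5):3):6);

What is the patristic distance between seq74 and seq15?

The path runs seq74 → … → MRCA → … → seq15; the MRCA is the node subtending (((seq19,(((seq3,seq31),seq84),seq74)),(seq48,seq63)),seq15).
Branch lengths along that path: 5 + 7 + 8 + 3 + 6 = 29.

29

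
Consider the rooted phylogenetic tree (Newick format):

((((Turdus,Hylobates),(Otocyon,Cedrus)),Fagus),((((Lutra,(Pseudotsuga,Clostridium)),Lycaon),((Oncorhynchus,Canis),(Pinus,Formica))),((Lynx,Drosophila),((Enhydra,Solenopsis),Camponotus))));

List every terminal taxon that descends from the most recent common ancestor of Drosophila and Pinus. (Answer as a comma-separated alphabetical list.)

Tracing Drosophila: it sits inside (Lynx,Drosophila).
Tracing Pinus: it sits inside (Pinus,Formica).
The smallest clade enclosing both is ((((Lutra,(Pseudotsuga,Clostridium)),Lycaon),((Oncorhynchus,Canis),(Pinus,Formica))),((Lynx,Drosophila),((Enhydra,Solenopsis),Camponotus))); the answer is its 13 terminal taxa in alphabetical order.

Camponotus, Canis, Clostridium, Drosophila, Enhydra, Formica, Lutra, Lycaon, Lynx, Oncorhynchus, Pinus, Pseudotsuga, Solenopsis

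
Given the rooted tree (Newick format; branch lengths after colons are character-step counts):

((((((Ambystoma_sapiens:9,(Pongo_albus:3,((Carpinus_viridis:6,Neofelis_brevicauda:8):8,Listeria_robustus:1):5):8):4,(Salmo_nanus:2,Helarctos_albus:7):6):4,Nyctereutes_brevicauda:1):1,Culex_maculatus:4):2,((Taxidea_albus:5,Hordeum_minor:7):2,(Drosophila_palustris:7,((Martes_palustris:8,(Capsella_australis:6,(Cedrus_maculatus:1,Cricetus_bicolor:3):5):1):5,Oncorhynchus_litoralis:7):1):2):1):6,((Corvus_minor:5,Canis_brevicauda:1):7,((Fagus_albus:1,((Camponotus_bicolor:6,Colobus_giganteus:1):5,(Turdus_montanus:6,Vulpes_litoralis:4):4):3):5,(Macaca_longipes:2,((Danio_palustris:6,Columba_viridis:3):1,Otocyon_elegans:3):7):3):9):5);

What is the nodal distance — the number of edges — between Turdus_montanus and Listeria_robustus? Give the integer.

14

The MRCA of Turdus_montanus and Listeria_robustus is the root of the tree.
From Turdus_montanus up to that node: 6 branches. From Listeria_robustus up to the same node: 8 branches. Total: 6 + 8 = 14.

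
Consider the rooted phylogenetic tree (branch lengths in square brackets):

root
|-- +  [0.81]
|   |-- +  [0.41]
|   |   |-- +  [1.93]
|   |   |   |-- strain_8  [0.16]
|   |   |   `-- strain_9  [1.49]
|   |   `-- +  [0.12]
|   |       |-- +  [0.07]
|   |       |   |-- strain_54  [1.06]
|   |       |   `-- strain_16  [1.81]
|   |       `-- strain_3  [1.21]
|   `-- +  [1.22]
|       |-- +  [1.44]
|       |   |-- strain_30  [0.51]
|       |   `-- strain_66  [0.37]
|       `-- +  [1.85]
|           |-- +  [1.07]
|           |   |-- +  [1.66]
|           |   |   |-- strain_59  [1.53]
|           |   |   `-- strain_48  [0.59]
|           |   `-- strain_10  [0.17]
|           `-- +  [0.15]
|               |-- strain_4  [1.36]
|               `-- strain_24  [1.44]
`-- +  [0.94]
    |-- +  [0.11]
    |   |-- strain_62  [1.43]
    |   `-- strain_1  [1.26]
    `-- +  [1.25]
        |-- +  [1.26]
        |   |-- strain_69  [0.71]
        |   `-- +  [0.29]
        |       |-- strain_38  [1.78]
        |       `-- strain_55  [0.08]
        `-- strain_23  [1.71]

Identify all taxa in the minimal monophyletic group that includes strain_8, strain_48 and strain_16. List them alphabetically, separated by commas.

Tracing strain_8: it sits inside (strain_8,strain_9).
Tracing strain_48: it sits inside (strain_59,strain_48).
Tracing strain_16: it sits inside (strain_54,strain_16).
The smallest clade enclosing all 3 is (((strain_8,strain_9),((strain_54,strain_16),strain_3)),((strain_30,strain_66),(((strain_59,strain_48),strain_10),(strain_4,strain_24)))); the answer is its 12 terminal taxa in alphabetical order.

strain_10, strain_16, strain_24, strain_3, strain_30, strain_4, strain_48, strain_54, strain_59, strain_66, strain_8, strain_9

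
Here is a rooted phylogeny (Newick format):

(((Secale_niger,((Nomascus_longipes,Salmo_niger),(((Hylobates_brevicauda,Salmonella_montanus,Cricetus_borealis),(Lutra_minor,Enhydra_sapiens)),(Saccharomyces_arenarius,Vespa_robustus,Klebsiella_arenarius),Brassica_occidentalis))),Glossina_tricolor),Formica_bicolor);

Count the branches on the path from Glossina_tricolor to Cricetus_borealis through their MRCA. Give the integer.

The MRCA of Glossina_tricolor and Cricetus_borealis is the node subtending ((Secale_niger,((Nomascus_longipes,Salmo_niger),(((Hylobates_brevicauda,Salmonella_montanus,Cricetus_borealis),(Lutra_minor,Enhydra_sapiens)),(Saccharomyces_arenarius,Vespa_robustus,Klebsiella_arenarius),Brassica_occidentalis))),Glossina_tricolor).
From Glossina_tricolor up to that node: 1 branch. From Cricetus_borealis up to the same node: 6 branches. Total: 1 + 6 = 7.

7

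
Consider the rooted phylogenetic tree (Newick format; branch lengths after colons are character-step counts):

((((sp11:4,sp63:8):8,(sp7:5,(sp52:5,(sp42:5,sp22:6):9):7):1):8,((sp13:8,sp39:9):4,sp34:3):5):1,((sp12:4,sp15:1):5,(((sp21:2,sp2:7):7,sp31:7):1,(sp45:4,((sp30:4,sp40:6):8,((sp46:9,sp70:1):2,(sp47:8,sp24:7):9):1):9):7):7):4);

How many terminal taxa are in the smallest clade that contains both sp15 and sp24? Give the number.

12

The MRCA of sp15 and sp24 is the node subtending ((sp12,sp15),(((sp21,sp2),sp31),(sp45,((sp30,sp40),((sp46,sp70),(sp47,sp24)))))).
That clade contains 12 terminal taxa: sp12, sp15, sp2, sp21, sp24, sp30, sp31, sp40, sp45, sp46, sp47, sp70.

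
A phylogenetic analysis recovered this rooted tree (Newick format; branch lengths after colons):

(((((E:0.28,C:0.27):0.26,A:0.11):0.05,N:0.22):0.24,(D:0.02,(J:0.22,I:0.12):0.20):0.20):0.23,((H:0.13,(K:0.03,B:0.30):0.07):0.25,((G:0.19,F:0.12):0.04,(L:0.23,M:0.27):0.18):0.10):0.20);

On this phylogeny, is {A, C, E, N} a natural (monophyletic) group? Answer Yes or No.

Yes

The most recent common ancestor of these taxa subtends (((E,C),A),N).
That clade has exactly 4 tips — every listed taxon and nothing else — so the group is monophyletic.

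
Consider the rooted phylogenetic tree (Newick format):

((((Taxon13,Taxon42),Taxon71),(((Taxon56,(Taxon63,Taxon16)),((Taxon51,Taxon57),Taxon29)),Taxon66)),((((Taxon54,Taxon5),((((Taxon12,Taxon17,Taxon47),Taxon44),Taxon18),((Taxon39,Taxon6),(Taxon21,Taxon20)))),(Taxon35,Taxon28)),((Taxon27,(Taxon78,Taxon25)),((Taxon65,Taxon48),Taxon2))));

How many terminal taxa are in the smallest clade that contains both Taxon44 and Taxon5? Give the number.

The MRCA of Taxon44 and Taxon5 is the node subtending ((Taxon54,Taxon5),((((Taxon12,Taxon17,Taxon47),Taxon44),Taxon18),((Taxon39,Taxon6),(Taxon21,Taxon20)))).
That clade contains 11 terminal taxa: Taxon12, Taxon17, Taxon18, Taxon20, Taxon21, Taxon39, Taxon44, Taxon47, Taxon5, Taxon54, Taxon6.

11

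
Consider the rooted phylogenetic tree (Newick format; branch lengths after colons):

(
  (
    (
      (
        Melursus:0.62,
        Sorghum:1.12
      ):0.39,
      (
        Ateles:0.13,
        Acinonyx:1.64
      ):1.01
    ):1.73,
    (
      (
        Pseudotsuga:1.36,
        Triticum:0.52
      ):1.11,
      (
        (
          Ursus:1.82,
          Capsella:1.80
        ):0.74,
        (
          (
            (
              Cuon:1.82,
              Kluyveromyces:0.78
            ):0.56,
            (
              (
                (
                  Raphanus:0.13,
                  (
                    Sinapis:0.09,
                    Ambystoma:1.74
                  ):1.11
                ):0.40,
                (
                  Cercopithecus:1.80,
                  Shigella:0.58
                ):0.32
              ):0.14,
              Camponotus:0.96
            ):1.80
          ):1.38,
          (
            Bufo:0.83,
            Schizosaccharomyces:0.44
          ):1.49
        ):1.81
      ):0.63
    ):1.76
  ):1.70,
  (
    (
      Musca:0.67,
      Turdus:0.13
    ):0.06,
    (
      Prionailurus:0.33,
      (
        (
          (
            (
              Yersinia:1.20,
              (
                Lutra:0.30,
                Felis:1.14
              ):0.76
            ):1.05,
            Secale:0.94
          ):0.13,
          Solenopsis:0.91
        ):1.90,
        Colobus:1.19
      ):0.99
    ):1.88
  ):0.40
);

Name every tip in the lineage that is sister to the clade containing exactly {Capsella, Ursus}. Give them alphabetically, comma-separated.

The clade containing exactly {Capsella, Ursus} attaches to the tree at the node subtending ((Ursus,Capsella),(((Cuon,Kluyveromyces),(((Raphanus,(Sinapis,Ambystoma)),(Cercopithecus,Shigella)),Camponotus)),(Bufo,Schizosaccharomyces))).
The other lineage descending from that same node — the sister group — is (((Cuon,Kluyveromyces),(((Raphanus,(Sinapis,Ambystoma)),(Cercopithecus,Shigella)),Camponotus)),(Bufo,Schizosaccharomyces)); its 10 tips in alphabetical order are the answer.

Ambystoma, Bufo, Camponotus, Cercopithecus, Cuon, Kluyveromyces, Raphanus, Schizosaccharomyces, Shigella, Sinapis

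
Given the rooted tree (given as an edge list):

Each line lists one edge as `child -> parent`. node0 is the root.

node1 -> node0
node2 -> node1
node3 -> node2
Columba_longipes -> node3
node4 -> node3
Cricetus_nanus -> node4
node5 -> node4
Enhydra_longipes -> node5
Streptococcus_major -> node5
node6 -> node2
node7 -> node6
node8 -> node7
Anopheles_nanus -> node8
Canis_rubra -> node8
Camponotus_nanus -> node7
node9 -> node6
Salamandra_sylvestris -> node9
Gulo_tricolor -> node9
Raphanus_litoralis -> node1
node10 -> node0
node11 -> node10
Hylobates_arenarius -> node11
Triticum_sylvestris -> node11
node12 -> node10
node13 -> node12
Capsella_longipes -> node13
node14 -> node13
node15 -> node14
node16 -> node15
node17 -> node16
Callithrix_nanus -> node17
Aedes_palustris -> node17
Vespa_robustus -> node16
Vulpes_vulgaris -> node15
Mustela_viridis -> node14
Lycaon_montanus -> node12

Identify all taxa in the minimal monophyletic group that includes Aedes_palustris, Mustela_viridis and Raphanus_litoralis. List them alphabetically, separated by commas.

Aedes_palustris, Anopheles_nanus, Callithrix_nanus, Camponotus_nanus, Canis_rubra, Capsella_longipes, Columba_longipes, Cricetus_nanus, Enhydra_longipes, Gulo_tricolor, Hylobates_arenarius, Lycaon_montanus, Mustela_viridis, Raphanus_litoralis, Salamandra_sylvestris, Streptococcus_major, Triticum_sylvestris, Vespa_robustus, Vulpes_vulgaris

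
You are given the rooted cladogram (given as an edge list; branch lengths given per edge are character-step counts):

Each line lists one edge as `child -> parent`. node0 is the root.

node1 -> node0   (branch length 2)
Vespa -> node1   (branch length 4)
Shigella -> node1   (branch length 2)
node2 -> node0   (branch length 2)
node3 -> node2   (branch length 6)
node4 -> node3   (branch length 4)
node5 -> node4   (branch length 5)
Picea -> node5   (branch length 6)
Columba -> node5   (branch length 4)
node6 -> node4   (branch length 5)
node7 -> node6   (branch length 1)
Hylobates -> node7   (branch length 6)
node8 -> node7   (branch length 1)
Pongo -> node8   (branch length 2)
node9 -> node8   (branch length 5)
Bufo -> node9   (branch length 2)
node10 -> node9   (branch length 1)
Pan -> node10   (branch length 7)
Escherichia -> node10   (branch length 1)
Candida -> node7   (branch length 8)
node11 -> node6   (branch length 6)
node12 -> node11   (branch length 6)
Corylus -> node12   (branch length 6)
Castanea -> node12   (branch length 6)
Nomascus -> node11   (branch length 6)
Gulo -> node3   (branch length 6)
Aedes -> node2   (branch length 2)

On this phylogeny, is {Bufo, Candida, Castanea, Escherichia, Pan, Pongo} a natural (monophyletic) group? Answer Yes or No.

The MRCA of the listed taxa subtends ((Hylobates,(Pongo,(Bufo,(Pan,Escherichia))),Candida),((Corylus,Castanea),Nomascus)).
That clade also contains Corylus, Hylobates, Nomascus, which are not in the proposed group, so the group is not monophyletic.

No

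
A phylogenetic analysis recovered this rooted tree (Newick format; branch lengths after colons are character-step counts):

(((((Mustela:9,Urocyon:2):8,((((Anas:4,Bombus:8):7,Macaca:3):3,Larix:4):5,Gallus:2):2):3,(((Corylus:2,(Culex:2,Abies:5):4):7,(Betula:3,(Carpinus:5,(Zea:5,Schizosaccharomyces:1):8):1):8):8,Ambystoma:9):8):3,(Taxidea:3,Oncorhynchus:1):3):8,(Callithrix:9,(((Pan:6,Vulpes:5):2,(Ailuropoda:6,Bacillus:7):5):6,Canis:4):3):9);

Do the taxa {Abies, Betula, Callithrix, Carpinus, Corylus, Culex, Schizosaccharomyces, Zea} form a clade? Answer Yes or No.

The MRCA of the listed taxa is the root, so the smallest clade containing them is the whole tree.
That clade also contains Ailuropoda, Ambystoma, Anas, Bacillus, Bombus, Canis, Gallus, Larix, Macaca, Mustela, Oncorhynchus, Pan, Taxidea, Urocyon, Vulpes, which are not in the proposed group, so the group is not monophyletic.

No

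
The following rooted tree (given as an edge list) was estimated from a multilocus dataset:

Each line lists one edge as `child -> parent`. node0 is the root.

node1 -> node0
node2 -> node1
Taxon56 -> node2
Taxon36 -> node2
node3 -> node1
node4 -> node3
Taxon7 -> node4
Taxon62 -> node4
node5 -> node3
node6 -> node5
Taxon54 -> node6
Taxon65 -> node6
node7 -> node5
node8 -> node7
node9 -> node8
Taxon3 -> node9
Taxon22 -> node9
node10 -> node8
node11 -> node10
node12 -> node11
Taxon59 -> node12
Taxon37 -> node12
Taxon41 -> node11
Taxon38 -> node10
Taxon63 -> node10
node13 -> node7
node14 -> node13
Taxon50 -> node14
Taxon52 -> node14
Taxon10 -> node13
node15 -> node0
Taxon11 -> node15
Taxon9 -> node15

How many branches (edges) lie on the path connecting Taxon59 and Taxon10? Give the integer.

The MRCA of Taxon59 and Taxon10 is the node subtending (((Taxon3,Taxon22),(((Taxon59,Taxon37),Taxon41),Taxon38,Taxon63)),((Taxon50,Taxon52),Taxon10)).
From Taxon59 up to that node: 5 branches. From Taxon10 up to the same node: 2 branches. Total: 5 + 2 = 7.

7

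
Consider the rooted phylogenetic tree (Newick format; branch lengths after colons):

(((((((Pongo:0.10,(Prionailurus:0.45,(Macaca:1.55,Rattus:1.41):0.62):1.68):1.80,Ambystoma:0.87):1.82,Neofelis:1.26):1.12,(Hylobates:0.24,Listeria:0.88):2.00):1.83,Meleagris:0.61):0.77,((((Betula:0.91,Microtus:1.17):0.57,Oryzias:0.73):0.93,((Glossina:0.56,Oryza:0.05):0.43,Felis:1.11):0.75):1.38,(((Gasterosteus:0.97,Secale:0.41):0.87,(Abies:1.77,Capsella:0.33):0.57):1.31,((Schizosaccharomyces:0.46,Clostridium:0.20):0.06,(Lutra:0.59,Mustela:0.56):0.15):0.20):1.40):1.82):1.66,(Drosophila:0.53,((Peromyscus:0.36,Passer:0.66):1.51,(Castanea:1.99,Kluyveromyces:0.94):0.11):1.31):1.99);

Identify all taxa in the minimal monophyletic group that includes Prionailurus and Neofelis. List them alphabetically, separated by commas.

Ambystoma, Macaca, Neofelis, Pongo, Prionailurus, Rattus

Tracing Prionailurus: it sits inside (Prionailurus,(Macaca,Rattus)).
Tracing Neofelis: it sits inside (((Pongo,(Prionailurus,(Macaca,Rattus))),Ambystoma),Neofelis).
The smallest clade enclosing both is (((Pongo,(Prionailurus,(Macaca,Rattus))),Ambystoma),Neofelis); the answer is its 6 terminal taxa in alphabetical order.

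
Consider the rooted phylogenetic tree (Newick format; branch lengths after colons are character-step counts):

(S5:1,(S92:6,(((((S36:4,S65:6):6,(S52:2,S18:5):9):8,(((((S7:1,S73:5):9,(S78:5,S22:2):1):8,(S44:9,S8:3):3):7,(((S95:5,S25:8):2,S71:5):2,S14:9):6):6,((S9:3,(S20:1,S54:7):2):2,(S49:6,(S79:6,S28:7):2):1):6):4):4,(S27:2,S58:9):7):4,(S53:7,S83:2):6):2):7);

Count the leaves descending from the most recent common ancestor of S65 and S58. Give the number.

The MRCA of S65 and S58 is the node subtending ((((S36,S65),(S52,S18)),(((((S7,S73),(S78,S22)),(S44,S8)),(((S95,S25),S71),S14)),((S9,(S20,S54)),(S49,(S79,S28))))),(S27,S58)).
That clade contains 22 terminal taxa: S14, S18, S20, S22, S25, S27, S28, S36, S44, S49, S52, S54, S58, S65, S7, S71, S73, S78, S79, S8, S9, S95.

22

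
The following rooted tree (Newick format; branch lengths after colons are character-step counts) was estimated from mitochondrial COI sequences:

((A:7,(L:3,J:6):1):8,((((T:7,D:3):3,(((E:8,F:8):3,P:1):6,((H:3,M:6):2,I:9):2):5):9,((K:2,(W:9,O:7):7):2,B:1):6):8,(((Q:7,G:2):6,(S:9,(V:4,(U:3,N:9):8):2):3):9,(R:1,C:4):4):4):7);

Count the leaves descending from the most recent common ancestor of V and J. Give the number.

23

The MRCA of V and J is the root, so the clade is the entire tree.
That clade contains 23 terminal taxa: A, B, C, D, E, F, G, H, I, J, K, L, M, N, O, P, Q, R, S, T, U, V, W.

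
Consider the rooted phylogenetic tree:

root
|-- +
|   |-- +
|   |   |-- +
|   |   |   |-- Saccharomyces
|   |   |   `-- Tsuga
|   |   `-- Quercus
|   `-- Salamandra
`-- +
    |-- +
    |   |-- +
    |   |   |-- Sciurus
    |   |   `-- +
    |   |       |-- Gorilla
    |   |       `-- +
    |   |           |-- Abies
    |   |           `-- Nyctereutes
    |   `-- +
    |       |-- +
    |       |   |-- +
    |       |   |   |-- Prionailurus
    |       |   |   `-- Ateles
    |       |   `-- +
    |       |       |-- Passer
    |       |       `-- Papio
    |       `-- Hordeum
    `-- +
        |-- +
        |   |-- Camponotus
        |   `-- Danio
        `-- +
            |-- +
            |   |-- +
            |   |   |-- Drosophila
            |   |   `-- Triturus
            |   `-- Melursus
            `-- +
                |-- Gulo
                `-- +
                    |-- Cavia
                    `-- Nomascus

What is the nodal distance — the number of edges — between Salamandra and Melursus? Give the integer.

7

The MRCA of Salamandra and Melursus is the root of the tree.
From Salamandra up to that node: 2 branches. From Melursus up to the same node: 5 branches. Total: 2 + 5 = 7.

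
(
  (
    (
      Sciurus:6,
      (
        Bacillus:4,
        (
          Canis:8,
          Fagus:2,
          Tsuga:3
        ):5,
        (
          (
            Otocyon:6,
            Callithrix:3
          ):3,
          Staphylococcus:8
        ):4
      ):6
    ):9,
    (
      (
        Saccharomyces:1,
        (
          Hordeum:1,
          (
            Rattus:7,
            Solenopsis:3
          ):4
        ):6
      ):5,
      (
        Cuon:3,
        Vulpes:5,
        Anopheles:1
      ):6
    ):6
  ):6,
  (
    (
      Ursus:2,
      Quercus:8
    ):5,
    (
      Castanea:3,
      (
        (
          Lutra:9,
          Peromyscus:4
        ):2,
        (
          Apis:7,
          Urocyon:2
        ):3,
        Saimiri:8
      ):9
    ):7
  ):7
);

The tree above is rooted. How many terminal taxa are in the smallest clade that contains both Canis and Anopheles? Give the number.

The MRCA of Canis and Anopheles is the node subtending ((Sciurus,(Bacillus,(Canis,Fagus,Tsuga),((Otocyon,Callithrix),Staphylococcus))),((Saccharomyces,(Hordeum,(Rattus,Solenopsis))),(Cuon,Vulpes,Anopheles))).
That clade contains 15 terminal taxa: Anopheles, Bacillus, Callithrix, Canis, Cuon, Fagus, Hordeum, Otocyon, Rattus, Saccharomyces, Sciurus, Solenopsis, Staphylococcus, Tsuga, Vulpes.

15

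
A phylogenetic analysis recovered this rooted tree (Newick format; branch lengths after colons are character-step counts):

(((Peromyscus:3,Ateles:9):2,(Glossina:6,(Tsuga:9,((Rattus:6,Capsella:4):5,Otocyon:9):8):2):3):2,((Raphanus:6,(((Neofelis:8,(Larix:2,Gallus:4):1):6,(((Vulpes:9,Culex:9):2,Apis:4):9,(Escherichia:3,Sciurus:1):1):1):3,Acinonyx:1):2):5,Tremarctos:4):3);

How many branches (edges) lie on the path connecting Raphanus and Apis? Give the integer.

The MRCA of Raphanus and Apis is the node subtending (Raphanus,(((Neofelis,(Larix,Gallus)),(((Vulpes,Culex),Apis),(Escherichia,Sciurus))),Acinonyx)).
From Raphanus up to that node: 1 branch. From Apis up to the same node: 5 branches. Total: 1 + 5 = 6.

6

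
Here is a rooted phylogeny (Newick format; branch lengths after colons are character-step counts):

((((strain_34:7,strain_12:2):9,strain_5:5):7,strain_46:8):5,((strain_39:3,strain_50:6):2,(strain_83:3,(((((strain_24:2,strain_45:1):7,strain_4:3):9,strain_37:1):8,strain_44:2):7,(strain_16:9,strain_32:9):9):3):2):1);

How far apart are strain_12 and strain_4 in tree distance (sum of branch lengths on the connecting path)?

56

The path runs strain_12 → … → MRCA → … → strain_4; the MRCA is the root of the tree.
Branch lengths along that path: 2 + 9 + 7 + 5 + 1 + 2 + 3 + 7 + 8 + 9 + 3 = 56.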